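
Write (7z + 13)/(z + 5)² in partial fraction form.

(7z + 13) = P(z + 5) + Q. At z = -5: Q = 7·(-5) + 13 = -22. Coeff of z: P = 7
Result: 7/(z + 5) - 22/(z + 5)²


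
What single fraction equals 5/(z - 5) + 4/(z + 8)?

Common denominator (z - 5)(z + 8). Numerator: 5(z + 8) + 4(z - 5) = (5z + 40) + (4z - 20) = 9z + 20
Result: (9z + 20)/[(z - 5)(z + 8)]


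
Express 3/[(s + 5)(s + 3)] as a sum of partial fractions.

3/(s + 5)(s + 3) = P/(s + 5) + Q/(s + 3). P = 3/(-5 + 3) = -3/2, Q = 3/(-3 + 5) = 3/2
Result: (-3/2)/(s + 5) + (3/2)/(s + 3)


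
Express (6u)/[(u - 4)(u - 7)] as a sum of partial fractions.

At u=4: A = (6·4 + 0)/(4 - 7) = -8. At u=7: B = (6·7 + 0)/(7 - 4) = 14
Result: -8/(u - 4) + 14/(u - 7)


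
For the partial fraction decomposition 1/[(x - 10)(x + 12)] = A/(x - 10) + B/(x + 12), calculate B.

Cover-up at x = -12: B = 1/(-12 - 10) = -1/22


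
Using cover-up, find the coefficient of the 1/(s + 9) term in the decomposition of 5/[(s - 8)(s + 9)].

Cover (s + 9), set s=-9: 5/((s - 8) at s=-9) = 5/(-17) = -5/17


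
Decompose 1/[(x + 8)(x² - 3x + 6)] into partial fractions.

Cover-up at x = -8: P = 1/((-8)² - 3·(-8) + 6) = 1/94. Then Q = -P = -1/94, R = -P·(-3 - 8) = 11/94
Result: (1/94)/(x + 8) - ((1/94)x - 11/94)/(x² - 3x + 6)


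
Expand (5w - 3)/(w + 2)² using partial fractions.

(5w - 3) = α(w + 2) + β. At w = -2: β = 5·(-2) - 3 = -13. Coeff of w: α = 5
Result: 5/(w + 2) - 13/(w + 2)²


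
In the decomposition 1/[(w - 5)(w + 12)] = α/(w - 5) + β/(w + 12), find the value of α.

Cover-up at w = 5: α = 1/(5 + 12) = 1/17


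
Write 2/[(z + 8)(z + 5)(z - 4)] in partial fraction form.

Using cover-up method: α = 1/18, β = -2/27, γ = 1/54
Result: (1/18)/(z + 8) - (2/27)/(z + 5) + (1/54)/(z - 4)


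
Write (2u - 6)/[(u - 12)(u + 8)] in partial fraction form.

At u=12: A = (2·12 - 6)/(12 + 8) = 9/10. At u=-8: B = (2·(-8) - 6)/(-8 - 12) = 11/10
Result: (9/10)/(u - 12) + (11/10)/(u + 8)


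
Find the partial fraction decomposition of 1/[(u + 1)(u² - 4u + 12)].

Cover-up at u = -1: A = 1/((-1)² - 4·(-1) + 12) = 1/17. Then B = -A = -1/17, C = -A·(-4 - 1) = 5/17
Result: (1/17)/(u + 1) - ((1/17)u - 5/17)/(u² - 4u + 12)


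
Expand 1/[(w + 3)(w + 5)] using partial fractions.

1/(w + 3)(w + 5) = A/(w + 3) + B/(w + 5). A = 1/(-3 + 5) = 1/2, B = 1/(-5 + 3) = -1/2
Result: (1/2)/(w + 3) - (1/2)/(w + 5)


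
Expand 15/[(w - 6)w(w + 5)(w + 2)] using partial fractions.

Using Heaviside cover-up: (5/176)/(w - 6) - (1/4)/w - (1/11)/(w + 5) + (5/16)/(w + 2)


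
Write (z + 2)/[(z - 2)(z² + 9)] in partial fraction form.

At z=2: P = (1·2 + 2)/(2² + 9) = 4/13. Q = -P = -4/13, R = 1 - 2·P = 5/13
Result: (4/13)/(z - 2) - ((4/13)z - 5/13)/(z² + 9)


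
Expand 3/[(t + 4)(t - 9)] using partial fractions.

3/(t + 4)(t - 9) = α/(t + 4) + β/(t - 9). α = 3/(-4 - 9) = -3/13, β = 3/(9 + 4) = 3/13
Result: (-3/13)/(t + 4) + (3/13)/(t - 9)


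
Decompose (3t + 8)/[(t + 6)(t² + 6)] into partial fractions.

At t=-6: P = (3·(-6) + 8)/((-6)² + 6) = -5/21. Q = -P = 5/21, R = 3 - (-6)·P = 11/7
Result: (-5/21)/(t + 6) + ((5/21)t + 11/7)/(t² + 6)


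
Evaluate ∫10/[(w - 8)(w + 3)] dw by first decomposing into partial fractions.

Decompose: 10/[(w - 8)(w + 3)] = (10/11)/(w - 8) - (10/11)/(w + 3). Integrate each term: (10/11) ln|(w - 8)| - (10/11) ln|(w + 3)| + C


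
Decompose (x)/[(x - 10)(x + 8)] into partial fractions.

At x=10: A = (1·10 + 0)/(10 + 8) = 5/9. At x=-8: B = (1·(-8) + 0)/(-8 - 10) = 4/9
Result: (5/9)/(x - 10) + (4/9)/(x + 8)


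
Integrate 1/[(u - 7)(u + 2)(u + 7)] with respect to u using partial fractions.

Cover-up: A = 1/126, B = -1/45, C = 1/70. Decomposition: (1/126)/(u - 7) - (1/45)/(u + 2) + (1/70)/(u + 7). Integrate each term: (1/126) ln|(u - 7)| - (1/45) ln|(u + 2)| + (1/70) ln|(u + 7)| + C


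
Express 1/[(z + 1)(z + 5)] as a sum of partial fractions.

1/(z + 1)(z + 5) = A/(z + 1) + B/(z + 5). A = 1/(-1 + 5) = 1/4, B = 1/(-5 + 1) = -1/4
Result: (1/4)/(z + 1) - (1/4)/(z + 5)


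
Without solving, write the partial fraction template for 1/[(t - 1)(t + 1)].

Distinct linear factors: α/(t - 1) + β/(t + 1)


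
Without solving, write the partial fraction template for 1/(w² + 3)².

Repeated quadratic factor: (αw + β)/(w² + 3) + (γw + δ)/(w² + 3)²


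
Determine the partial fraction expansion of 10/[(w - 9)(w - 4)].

10/(w - 9)(w - 4) = A/(w - 9) + B/(w - 4). A = 10/(9 - 4) = 2, B = 10/(4 - 9) = -2
Result: 2/(w - 9) - 2/(w - 4)


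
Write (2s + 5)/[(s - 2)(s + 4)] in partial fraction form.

At s=2: P = (2·2 + 5)/(2 + 4) = 3/2. At s=-4: Q = (2·(-4) + 5)/(-4 - 2) = 1/2
Result: (3/2)/(s - 2) + (1/2)/(s + 4)


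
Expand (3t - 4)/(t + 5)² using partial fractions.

(3t - 4) = P(t + 5) + Q. At t = -5: Q = 3·(-5) - 4 = -19. Coeff of t: P = 3
Result: 3/(t + 5) - 19/(t + 5)²


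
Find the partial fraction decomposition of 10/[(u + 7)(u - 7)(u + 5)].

Using cover-up method: P = 5/14, Q = 5/84, R = -5/12
Result: (5/14)/(u + 7) + (5/84)/(u - 7) - (5/12)/(u + 5)


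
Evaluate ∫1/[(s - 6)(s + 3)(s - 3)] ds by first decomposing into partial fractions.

Cover-up: P = 1/27, Q = 1/54, R = -1/18. Decomposition: (1/27)/(s - 6) + (1/54)/(s + 3) - (1/18)/(s - 3). Integrate each term: (1/27) ln|(s - 6)| + (1/54) ln|(s + 3)| - (1/18) ln|(s - 3)| + C


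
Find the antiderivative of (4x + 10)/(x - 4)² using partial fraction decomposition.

Decompose: P = 4, Q = 4·4 + 10 = 26, so (4x + 10)/(x - 4)² = 4/(x - 4) + 26/(x - 4)². Integrate: ∫ P/(x - 4) dx = 4 ln|(x - 4)|; ∫ Q/(x - 4)² dx = -26/(x - 4). Sum: 4 ln|(x - 4)| - 26/(x - 4) + C


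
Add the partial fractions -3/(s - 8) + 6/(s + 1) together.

Common denominator (s - 8)(s + 1). Numerator: -3(s + 1) + 6(s - 8) = (-3s - 3) + (6s - 48) = 3s - 51
Result: (3s - 51)/[(s - 8)(s + 1)]


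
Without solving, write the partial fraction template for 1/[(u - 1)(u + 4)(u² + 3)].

Two linear + quadratic: A/(u - 1) + B/(u + 4) + (Cu + D)/(u² + 3)


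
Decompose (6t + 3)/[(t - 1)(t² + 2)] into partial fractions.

At t=1: α = (6·1 + 3)/(1² + 2) = 3. β = -α = -3, γ = 6 - 1·α = 3
Result: 3/(t - 1) - (3t - 3)/(t² + 2)


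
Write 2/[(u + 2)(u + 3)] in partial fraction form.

2/(u + 2)(u + 3) = α/(u + 2) + β/(u + 3). α = 2/(-2 + 3) = 2, β = 2/(-3 + 2) = -2
Result: 2/(u + 2) - 2/(u + 3)


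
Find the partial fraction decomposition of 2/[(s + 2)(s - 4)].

2/(s + 2)(s - 4) = α/(s + 2) + β/(s - 4). α = 2/(-2 - 4) = -1/3, β = 2/(4 + 2) = 1/3
Result: (-1/3)/(s + 2) + (1/3)/(s - 4)


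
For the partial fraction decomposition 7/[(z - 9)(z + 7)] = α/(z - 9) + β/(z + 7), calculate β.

Cover-up at z = -7: β = 7/(-7 - 9) = -7/16


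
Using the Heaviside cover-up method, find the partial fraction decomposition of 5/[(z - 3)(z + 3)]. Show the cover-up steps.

Cover (z - 3): set z=3, get α = 5/(3 + 3) = 5/6. Cover (z + 3): set z=-3, get β = 5/(-3 - 3) = -5/6.
Result: (5/6)/(z - 3) - (5/6)/(z + 3)


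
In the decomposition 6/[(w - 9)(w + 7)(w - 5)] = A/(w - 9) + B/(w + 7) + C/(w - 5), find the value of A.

Cover-up at w = 9: A = 6/[(9 + 7)(9 - 5)] = 6/[(16)(4)] = 6/64 = 3/32


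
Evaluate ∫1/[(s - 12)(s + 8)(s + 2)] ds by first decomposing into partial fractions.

Cover-up: P = 1/280, Q = 1/120, R = -1/84. Decomposition: (1/280)/(s - 12) + (1/120)/(s + 8) - (1/84)/(s + 2). Integrate each term: (1/280) ln|(s - 12)| + (1/120) ln|(s + 8)| - (1/84) ln|(s + 2)| + C


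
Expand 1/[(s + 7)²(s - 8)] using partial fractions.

Cover-up at s=8: C = 1/(8 + 7)² = 1/225. Cover-up at s=-7: B = 1/(-7 - 8) = -1/15. Comparing s² coeff: A = -C = -1/225
Result: (-1/225)/(s + 7) - (1/15)/(s + 7)² + (1/225)/(s - 8)


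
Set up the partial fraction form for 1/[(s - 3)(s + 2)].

Distinct linear factors: A/(s - 3) + B/(s + 2)


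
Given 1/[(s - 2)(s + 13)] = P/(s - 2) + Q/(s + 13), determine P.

Cover-up at s = 2: P = 1/(2 + 13) = 1/15


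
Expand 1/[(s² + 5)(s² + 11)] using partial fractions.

Coefficient matching gives A = C = 0, B = 1/(11-5) = 1/6, D = -B = -1/6
Result: (1/6)/(s² + 5) - (1/6)/(s² + 11)


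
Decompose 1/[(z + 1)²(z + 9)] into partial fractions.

Cover-up at z=-9: C = 1/(-9 + 1)² = 1/64. Cover-up at z=-1: B = 1/(-1 + 9) = 1/8. Comparing z² coeff: A = -C = -1/64
Result: (-1/64)/(z + 1) + (1/8)/(z + 1)² + (1/64)/(z + 9)


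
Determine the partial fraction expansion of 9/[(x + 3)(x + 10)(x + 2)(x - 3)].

Using Heaviside cover-up: (3/14)/(x + 3) - (9/728)/(x + 10) - (9/40)/(x + 2) + (3/130)/(x - 3)


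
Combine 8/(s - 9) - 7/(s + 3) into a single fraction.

Common denominator (s - 9)(s + 3). Numerator: 8(s + 3) - 7(s - 9) = (8s + 24) - (7s - 63) = s + 87
Result: (s + 87)/[(s - 9)(s + 3)]


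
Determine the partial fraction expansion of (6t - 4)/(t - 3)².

(6t - 4) = α(t - 3) + β. At t = 3: β = 6·3 - 4 = 14. Coeff of t: α = 6
Result: 6/(t - 3) + 14/(t - 3)²


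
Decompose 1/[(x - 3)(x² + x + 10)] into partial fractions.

Cover-up at x = 3: P = 1/(3² + 1·3 + 10) = 1/22. Then Q = -P = -1/22, R = -P·(1 + 3) = -2/11
Result: (1/22)/(x - 3) - ((1/22)x + 2/11)/(x² + x + 10)


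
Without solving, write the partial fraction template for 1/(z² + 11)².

Repeated quadratic factor: (Az + B)/(z² + 11) + (Cz + D)/(z² + 11)²


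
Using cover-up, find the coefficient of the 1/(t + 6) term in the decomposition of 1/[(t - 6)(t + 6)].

Cover (t + 6), set t=-6: 1/((t - 6) at t=-6) = 1/(-12) = -1/12


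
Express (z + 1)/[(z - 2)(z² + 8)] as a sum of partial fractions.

At z=2: P = (1·2 + 1)/(2² + 8) = 1/4. Q = -P = -1/4, R = 1 - 2·P = 1/2
Result: (1/4)/(z - 2) - ((1/4)z - 1/2)/(z² + 8)


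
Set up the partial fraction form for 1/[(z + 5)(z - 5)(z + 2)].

Three distinct linear factors: α/(z + 5) + β/(z - 5) + γ/(z + 2)


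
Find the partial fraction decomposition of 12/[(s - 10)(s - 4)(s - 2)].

Using cover-up method: α = 1/4, β = -1, γ = 3/4
Result: (1/4)/(s - 10) - 1/(s - 4) + (3/4)/(s - 2)


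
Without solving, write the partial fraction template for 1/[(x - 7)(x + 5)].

Distinct linear factors: P/(x - 7) + Q/(x + 5)


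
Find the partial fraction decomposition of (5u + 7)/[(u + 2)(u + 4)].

At u=-2: α = (5·(-2) + 7)/(-2 + 4) = -3/2. At u=-4: β = (5·(-4) + 7)/(-4 + 2) = 13/2
Result: (-3/2)/(u + 2) + (13/2)/(u + 4)


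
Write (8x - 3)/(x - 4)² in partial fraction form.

(8x - 3) = A(x - 4) + B. At x = 4: B = 8·4 - 3 = 29. Coeff of x: A = 8
Result: 8/(x - 4) + 29/(x - 4)²


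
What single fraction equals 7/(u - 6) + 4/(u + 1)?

Common denominator (u - 6)(u + 1). Numerator: 7(u + 1) + 4(u - 6) = (7u + 7) + (4u - 24) = 11u - 17
Result: (11u - 17)/[(u - 6)(u + 1)]


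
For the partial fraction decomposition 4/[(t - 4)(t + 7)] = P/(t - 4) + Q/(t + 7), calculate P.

Cover-up at t = 4: P = 4/(4 + 7) = 4/11


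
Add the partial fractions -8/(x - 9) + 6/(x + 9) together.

Common denominator (x - 9)(x + 9). Numerator: -8(x + 9) + 6(x - 9) = (-8x - 72) + (6x - 54) = -2x - 126
Result: (-2x - 126)/[(x - 9)(x + 9)]


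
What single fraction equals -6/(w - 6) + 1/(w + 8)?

Common denominator (w - 6)(w + 8). Numerator: -6(w + 8) + 1(w - 6) = (-6w - 48) + (w - 6) = -5w - 54
Result: (-5w - 54)/[(w - 6)(w + 8)]


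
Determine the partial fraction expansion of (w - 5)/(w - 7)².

(w - 5) = α(w - 7) + β. At w = 7: β = 1·7 - 5 = 2. Coeff of w: α = 1
Result: 1/(w - 7) + 2/(w - 7)²


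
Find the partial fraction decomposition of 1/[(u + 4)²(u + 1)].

Cover-up at u=-1: C = 1/(-1 + 4)² = 1/9. Cover-up at u=-4: B = 1/(-4 + 1) = -1/3. Comparing u² coeff: A = -C = -1/9
Result: (-1/9)/(u + 4) - (1/3)/(u + 4)² + (1/9)/(u + 1)


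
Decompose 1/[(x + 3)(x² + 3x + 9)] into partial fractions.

Cover-up at x = -3: α = 1/((-3)² + 3·(-3) + 9) = 1/9. Then β = -α = -1/9, γ = -α·(3 - 3) = 0
Result: (1/9)/(x + 3) - ((1/9)x)/(x² + 3x + 9)


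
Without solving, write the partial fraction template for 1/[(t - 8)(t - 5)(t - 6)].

Three distinct linear factors: α/(t - 8) + β/(t - 5) + γ/(t - 6)


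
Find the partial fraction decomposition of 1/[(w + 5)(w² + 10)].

Cover-up at w = -5: P = 1/((-5)² + 10) = 1/35. Then Q = -P = -1/35, R = -P·(0 - 5) = 1/7
Result: (1/35)/(w + 5) - ((1/35)w - 1/7)/(w² + 10)


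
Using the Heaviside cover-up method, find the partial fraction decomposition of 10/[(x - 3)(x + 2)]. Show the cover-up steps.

Cover (x - 3): set x=3, get P = 10/(3 + 2) = 2. Cover (x + 2): set x=-2, get Q = 10/(-2 - 3) = -2.
Result: 2/(x - 3) - 2/(x + 2)


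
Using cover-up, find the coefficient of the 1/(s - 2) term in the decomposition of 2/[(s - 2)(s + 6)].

Cover (s - 2), set s=2: 2/((s + 6) at s=2) = 2/(8) = 1/4


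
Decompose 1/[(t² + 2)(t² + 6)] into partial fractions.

Coefficient matching gives P = R = 0, Q = 1/(6-2) = 1/4, S = -Q = -1/4
Result: (1/4)/(t² + 2) - (1/4)/(t² + 6)


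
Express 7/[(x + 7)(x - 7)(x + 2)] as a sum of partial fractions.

Using cover-up method: A = 1/10, B = 1/18, C = -7/45
Result: (1/10)/(x + 7) + (1/18)/(x - 7) - (7/45)/(x + 2)


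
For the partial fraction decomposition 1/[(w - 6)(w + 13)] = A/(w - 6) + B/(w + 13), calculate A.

Cover-up at w = 6: A = 1/(6 + 13) = 1/19


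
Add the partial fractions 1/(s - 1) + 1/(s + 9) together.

Common denominator (s - 1)(s + 9). Numerator: 1(s + 9) + 1(s - 1) = (s + 9) + (s - 1) = 2s + 8
Result: (2s + 8)/[(s - 1)(s + 9)]


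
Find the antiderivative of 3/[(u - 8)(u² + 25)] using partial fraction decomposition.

Cover-up at u=8: P = 3/(8²+25) = 3/89. Coeff matching: Q = -3/89, R = -24/89. Decomposition: (3/89)/(u - 8) - ((3/89)u + 24/89)/(u² + 25). Integrate: linear → ln, quadratic → (1/2)ln + arctan: (3/89) ln|(u - 8)| - (3/178) ln(u² + 25) - (24/445) arctan(u/5) + C


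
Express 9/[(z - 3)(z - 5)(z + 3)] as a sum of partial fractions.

Using cover-up method: P = -3/4, Q = 9/16, R = 3/16
Result: (-3/4)/(z - 3) + (9/16)/(z - 5) + (3/16)/(z + 3)


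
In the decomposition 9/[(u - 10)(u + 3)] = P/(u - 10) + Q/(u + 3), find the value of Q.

Cover-up at u = -3: Q = 9/(-3 - 10) = -9/13


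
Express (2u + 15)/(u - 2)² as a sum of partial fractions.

(2u + 15) = P(u - 2) + Q. At u = 2: Q = 2·2 + 15 = 19. Coeff of u: P = 2
Result: 2/(u - 2) + 19/(u - 2)²


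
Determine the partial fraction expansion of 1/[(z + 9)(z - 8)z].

Using cover-up method: α = 1/153, β = 1/136, γ = -1/72
Result: (1/153)/(z + 9) + (1/136)/(z - 8) - (1/72)/z


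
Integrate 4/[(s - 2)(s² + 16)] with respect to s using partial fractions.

Cover-up at s=2: A = 4/(2²+16) = 1/5. Coeff matching: B = -1/5, C = -2/5. Decomposition: (1/5)/(s - 2) - ((1/5)s + 2/5)/(s² + 16). Integrate: linear → ln, quadratic → (1/2)ln + arctan: (1/5) ln|(s - 2)| - (1/10) ln(s² + 16) - (1/10) arctan(s/4) + C


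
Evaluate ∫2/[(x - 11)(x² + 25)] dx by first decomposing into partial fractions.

Cover-up at x=11: P = 2/(11²+25) = 1/73. Coeff matching: Q = -1/73, R = -11/73. Decomposition: (1/73)/(x - 11) - ((1/73)x + 11/73)/(x² + 25). Integrate: linear → ln, quadratic → (1/2)ln + arctan: (1/73) ln|(x - 11)| - (1/146) ln(x² + 25) - (11/365) arctan(x/5) + C


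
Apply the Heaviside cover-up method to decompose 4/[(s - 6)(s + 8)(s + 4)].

Cover (s - 6), s=6: α = 4/[(6 + 8)(6 + 4)] = 1/35. Cover (s + 8), s=-8: β = 4/[(-8 - 6)(-8 + 4)] = 1/14. Cover (s + 4), s=-4: γ = 4/[(-4 - 6)(-4 + 8)] = -1/10.
Result: (1/35)/(s - 6) + (1/14)/(s + 8) - (1/10)/(s + 4)


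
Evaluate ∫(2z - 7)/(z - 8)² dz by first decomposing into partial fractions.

Decompose: A = 2, B = 2·8 - 7 = 9, so (2z - 7)/(z - 8)² = 2/(z - 8) + 9/(z - 8)². Integrate: ∫ A/(z - 8) dz = 2 ln|(z - 8)|; ∫ B/(z - 8)² dz = -9/(z - 8). Sum: 2 ln|(z - 8)| - 9/(z - 8) + C


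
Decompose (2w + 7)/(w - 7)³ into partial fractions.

(2w + 7) = A(w - 7)² + B(w - 7) + C. At w = 7: C = 2·7 + 7 = 21. Coefficients: A = 0, B = 2
Result: 2/(w - 7)² + 21/(w - 7)³


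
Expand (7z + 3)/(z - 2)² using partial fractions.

(7z + 3) = α(z - 2) + β. At z = 2: β = 7·2 + 3 = 17. Coeff of z: α = 7
Result: 7/(z - 2) + 17/(z - 2)²


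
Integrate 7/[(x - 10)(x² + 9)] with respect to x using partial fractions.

Cover-up at x=10: A = 7/(10²+9) = 7/109. Coeff matching: B = -7/109, C = -70/109. Decomposition: (7/109)/(x - 10) - ((7/109)x + 70/109)/(x² + 9). Integrate: linear → ln, quadratic → (1/2)ln + arctan: (7/109) ln|(x - 10)| - (7/218) ln(x² + 9) - (70/327) arctan(x/3) + C


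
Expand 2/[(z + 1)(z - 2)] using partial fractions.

2/(z + 1)(z - 2) = α/(z + 1) + β/(z - 2). α = 2/(-1 - 2) = -2/3, β = 2/(2 + 1) = 2/3
Result: (-2/3)/(z + 1) + (2/3)/(z - 2)


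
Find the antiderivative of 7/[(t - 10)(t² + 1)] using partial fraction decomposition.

Cover-up at t=10: α = 7/(10²+1) = 7/101. Coeff matching: β = -7/101, γ = -70/101. Decomposition: (7/101)/(t - 10) - ((7/101)t + 70/101)/(t² + 1). Integrate: linear → ln, quadratic → (1/2)ln + arctan: (7/101) ln|(t - 10)| - (7/202) ln(t² + 1) - (70/101) arctan(t) + C


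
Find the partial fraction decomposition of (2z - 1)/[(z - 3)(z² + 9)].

At z=3: P = (2·3 - 1)/(3² + 9) = 5/18. Q = -P = -5/18, R = 2 - 3·P = 7/6
Result: (5/18)/(z - 3) - ((5/18)z - 7/6)/(z² + 9)


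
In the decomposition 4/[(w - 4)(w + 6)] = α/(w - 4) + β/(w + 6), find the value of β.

Cover-up at w = -6: β = 4/(-6 - 4) = -4/10 = -2/5


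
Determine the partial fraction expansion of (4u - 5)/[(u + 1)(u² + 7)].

At u=-1: α = (4·(-1) - 5)/((-1)² + 7) = -9/8. β = -α = 9/8, γ = 4 - (-1)·α = 23/8
Result: (-9/8)/(u + 1) + ((9/8)u + 23/8)/(u² + 7)


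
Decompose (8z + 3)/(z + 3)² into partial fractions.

(8z + 3) = P(z + 3) + Q. At z = -3: Q = 8·(-3) + 3 = -21. Coeff of z: P = 8
Result: 8/(z + 3) - 21/(z + 3)²


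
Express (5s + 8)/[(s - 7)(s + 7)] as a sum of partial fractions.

At s=7: α = (5·7 + 8)/(7 + 7) = 43/14. At s=-7: β = (5·(-7) + 8)/(-7 - 7) = 27/14
Result: (43/14)/(s - 7) + (27/14)/(s + 7)


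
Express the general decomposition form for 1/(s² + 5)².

Repeated quadratic factor: (Ps + Q)/(s² + 5) + (Rs + S)/(s² + 5)²


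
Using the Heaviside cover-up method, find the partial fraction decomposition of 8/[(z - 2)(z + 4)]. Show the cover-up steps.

Cover (z - 2): set z=2, get A = 8/(2 + 4) = 4/3. Cover (z + 4): set z=-4, get B = 8/(-4 - 2) = -4/3.
Result: (4/3)/(z - 2) - (4/3)/(z + 4)


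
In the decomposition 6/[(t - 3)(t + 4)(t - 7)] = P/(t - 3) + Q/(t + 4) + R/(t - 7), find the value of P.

Cover-up at t = 3: P = 6/[(3 + 4)(3 - 7)] = 6/[(7)(-4)] = -6/28 = -3/14


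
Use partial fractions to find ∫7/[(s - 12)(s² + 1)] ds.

Cover-up at s=12: P = 7/(12²+1) = 7/145. Coeff matching: Q = -7/145, R = -84/145. Decomposition: (7/145)/(s - 12) - ((7/145)s + 84/145)/(s² + 1). Integrate: linear → ln, quadratic → (1/2)ln + arctan: (7/145) ln|(s - 12)| - (7/290) ln(s² + 1) - (84/145) arctan(s) + C


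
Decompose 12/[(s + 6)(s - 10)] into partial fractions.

12/(s + 6)(s - 10) = A/(s + 6) + B/(s - 10). A = 12/(-6 - 10) = -3/4, B = 12/(10 + 6) = 3/4
Result: (-3/4)/(s + 6) + (3/4)/(s - 10)


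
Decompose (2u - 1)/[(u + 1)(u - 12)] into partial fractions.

At u=-1: P = (2·(-1) - 1)/(-1 - 12) = 3/13. At u=12: Q = (2·12 - 1)/(12 + 1) = 23/13
Result: (3/13)/(u + 1) + (23/13)/(u - 12)


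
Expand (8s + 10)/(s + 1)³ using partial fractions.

(8s + 10) = P(s + 1)² + Q(s + 1) + R. At s = -1: R = 8·(-1) + 10 = 2. Coefficients: P = 0, Q = 8
Result: 8/(s + 1)² + 2/(s + 1)³


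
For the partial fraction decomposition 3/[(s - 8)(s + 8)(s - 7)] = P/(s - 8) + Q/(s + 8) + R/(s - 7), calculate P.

Cover-up at s = 8: P = 3/[(8 + 8)(8 - 7)] = 3/[(16)(1)] = 3/16


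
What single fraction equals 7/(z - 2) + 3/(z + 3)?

Common denominator (z - 2)(z + 3). Numerator: 7(z + 3) + 3(z - 2) = (7z + 21) + (3z - 6) = 10z + 15
Result: (10z + 15)/[(z - 2)(z + 3)]


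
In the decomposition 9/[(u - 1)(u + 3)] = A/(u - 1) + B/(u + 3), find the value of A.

Cover-up at u = 1: A = 9/(1 + 3) = 9/4


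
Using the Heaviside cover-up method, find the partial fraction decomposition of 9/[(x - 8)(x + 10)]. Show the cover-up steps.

Cover (x - 8): set x=8, get A = 9/(8 + 10) = 1/2. Cover (x + 10): set x=-10, get B = 9/(-10 - 8) = -1/2.
Result: (1/2)/(x - 8) - (1/2)/(x + 10)


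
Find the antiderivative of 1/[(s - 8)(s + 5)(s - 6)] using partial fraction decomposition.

Cover-up: P = 1/26, Q = 1/143, R = -1/22. Decomposition: (1/26)/(s - 8) + (1/143)/(s + 5) - (1/22)/(s - 6). Integrate each term: (1/26) ln|(s - 8)| + (1/143) ln|(s + 5)| - (1/22) ln|(s - 6)| + C


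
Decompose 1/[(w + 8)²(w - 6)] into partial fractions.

Cover-up at w=6: γ = 1/(6 + 8)² = 1/196. Cover-up at w=-8: β = 1/(-8 - 6) = -1/14. Comparing w² coeff: α = -γ = -1/196
Result: (-1/196)/(w + 8) - (1/14)/(w + 8)² + (1/196)/(w - 6)


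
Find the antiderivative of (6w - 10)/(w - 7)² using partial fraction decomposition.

Decompose: α = 6, β = 6·7 - 10 = 32, so (6w - 10)/(w - 7)² = 6/(w - 7) + 32/(w - 7)². Integrate: ∫ α/(w - 7) dw = 6 ln|(w - 7)|; ∫ β/(w - 7)² dw = -32/(w - 7). Sum: 6 ln|(w - 7)| - 32/(w - 7) + C


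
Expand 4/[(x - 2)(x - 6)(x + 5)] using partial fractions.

Using cover-up method: P = -1/7, Q = 1/11, R = 4/77
Result: (-1/7)/(x - 2) + (1/11)/(x - 6) + (4/77)/(x + 5)


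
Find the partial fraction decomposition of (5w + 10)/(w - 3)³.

(5w + 10) = α(w - 3)² + β(w - 3) + γ. At w = 3: γ = 5·3 + 10 = 25. Coefficients: α = 0, β = 5
Result: 5/(w - 3)² + 25/(w - 3)³


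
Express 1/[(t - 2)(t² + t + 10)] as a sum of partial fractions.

Cover-up at t = 2: α = 1/(2² + 1·2 + 10) = 1/16. Then β = -α = -1/16, γ = -α·(1 + 2) = -3/16
Result: (1/16)/(t - 2) - ((1/16)t + 3/16)/(t² + t + 10)


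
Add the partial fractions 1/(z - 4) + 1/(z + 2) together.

Common denominator (z - 4)(z + 2). Numerator: 1(z + 2) + 1(z - 4) = (z + 2) + (z - 4) = 2z - 2
Result: (2z - 2)/[(z - 4)(z + 2)]


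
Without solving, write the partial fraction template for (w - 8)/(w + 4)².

Repeated linear factor: α/(w + 4) + β/(w + 4)²


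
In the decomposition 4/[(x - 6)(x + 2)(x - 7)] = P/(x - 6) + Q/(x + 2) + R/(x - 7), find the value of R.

Cover-up at x = 7: R = 4/[(7 - 6)(7 + 2)] = 4/[(1)(9)] = 4/9


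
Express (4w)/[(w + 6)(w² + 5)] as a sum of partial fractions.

At w=-6: P = (4·(-6) + 0)/((-6)² + 5) = -24/41. Q = -P = 24/41, R = 4 - (-6)·P = 20/41
Result: (-24/41)/(w + 6) + ((24/41)w + 20/41)/(w² + 5)


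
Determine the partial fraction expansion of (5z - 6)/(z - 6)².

(5z - 6) = A(z - 6) + B. At z = 6: B = 5·6 - 6 = 24. Coeff of z: A = 5
Result: 5/(z - 6) + 24/(z - 6)²


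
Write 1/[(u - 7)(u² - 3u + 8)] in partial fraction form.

Cover-up at u = 7: α = 1/(7² - 3·7 + 8) = 1/36. Then β = -α = -1/36, γ = -α·(-3 + 7) = -1/9
Result: (1/36)/(u - 7) - ((1/36)u + 1/9)/(u² - 3u + 8)


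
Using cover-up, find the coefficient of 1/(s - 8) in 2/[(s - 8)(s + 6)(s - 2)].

Cover (s - 8), set s=8: 2/[(8 + 6)(8 - 2)] = 1/42


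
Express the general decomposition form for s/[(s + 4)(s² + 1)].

Linear + irreducible quadratic: P/(s + 4) + (Qs + R)/(s² + 1)


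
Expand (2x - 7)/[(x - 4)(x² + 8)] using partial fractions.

At x=4: A = (2·4 - 7)/(4² + 8) = 1/24. B = -A = -1/24, C = 2 - 4·A = 11/6
Result: (1/24)/(x - 4) - ((1/24)x - 11/6)/(x² + 8)


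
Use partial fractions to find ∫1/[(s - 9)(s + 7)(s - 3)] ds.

Cover-up: α = 1/96, β = 1/160, γ = -1/60. Decomposition: (1/96)/(s - 9) + (1/160)/(s + 7) - (1/60)/(s - 3). Integrate each term: (1/96) ln|(s - 9)| + (1/160) ln|(s + 7)| - (1/60) ln|(s - 3)| + C


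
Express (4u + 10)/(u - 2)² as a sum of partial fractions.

(4u + 10) = A(u - 2) + B. At u = 2: B = 4·2 + 10 = 18. Coeff of u: A = 4
Result: 4/(u - 2) + 18/(u - 2)²


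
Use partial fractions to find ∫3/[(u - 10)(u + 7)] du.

Decompose: 3/[(u - 10)(u + 7)] = (3/17)/(u - 10) - (3/17)/(u + 7). Integrate each term: (3/17) ln|(u - 10)| - (3/17) ln|(u + 7)| + C


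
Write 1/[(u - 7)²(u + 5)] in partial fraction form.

Cover-up at u=-5: γ = 1/(-5 - 7)² = 1/144. Cover-up at u=7: β = 1/(7 + 5) = 1/12. Comparing u² coeff: α = -γ = -1/144
Result: (-1/144)/(u - 7) + (1/12)/(u - 7)² + (1/144)/(u + 5)


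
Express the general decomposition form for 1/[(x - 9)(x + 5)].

Distinct linear factors: α/(x - 9) + β/(x + 5)


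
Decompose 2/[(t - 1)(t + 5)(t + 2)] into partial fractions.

Using cover-up method: α = 1/9, β = 1/9, γ = -2/9
Result: (1/9)/(t - 1) + (1/9)/(t + 5) - (2/9)/(t + 2)


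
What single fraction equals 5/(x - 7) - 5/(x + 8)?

Common denominator (x - 7)(x + 8). Numerator: 5(x + 8) - 5(x - 7) = (5x + 40) - (5x - 35) = 75
Result: (75)/[(x - 7)(x + 8)]


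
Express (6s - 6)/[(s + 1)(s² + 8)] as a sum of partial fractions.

At s=-1: A = (6·(-1) - 6)/((-1)² + 8) = -4/3. B = -A = 4/3, C = 6 - (-1)·A = 14/3
Result: (-4/3)/(s + 1) + ((4/3)s + 14/3)/(s² + 8)


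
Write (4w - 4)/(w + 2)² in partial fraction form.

(4w - 4) = A(w + 2) + B. At w = -2: B = 4·(-2) - 4 = -12. Coeff of w: A = 4
Result: 4/(w + 2) - 12/(w + 2)²


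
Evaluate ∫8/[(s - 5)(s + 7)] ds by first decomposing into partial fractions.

Decompose: 8/[(s - 5)(s + 7)] = (2/3)/(s - 5) - (2/3)/(s + 7). Integrate each term: (2/3) ln|(s - 5)| - (2/3) ln|(s + 7)| + C


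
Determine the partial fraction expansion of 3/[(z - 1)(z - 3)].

3/(z - 1)(z - 3) = P/(z - 1) + Q/(z - 3). P = 3/(1 - 3) = -3/2, Q = 3/(3 - 1) = 3/2
Result: (-3/2)/(z - 1) + (3/2)/(z - 3)


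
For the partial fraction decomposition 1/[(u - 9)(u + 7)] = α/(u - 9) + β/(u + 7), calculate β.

Cover-up at u = -7: β = 1/(-7 - 9) = -1/16


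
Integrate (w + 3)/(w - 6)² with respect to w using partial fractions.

Decompose: A = 1, B = 1·6 + 3 = 9, so (w + 3)/(w - 6)² = 1/(w - 6) + 9/(w - 6)². Integrate: ∫ A/(w - 6) dw = ln|(w - 6)|; ∫ B/(w - 6)² dw = -9/(w - 6). Sum: ln|(w - 6)| - 9/(w - 6) + C


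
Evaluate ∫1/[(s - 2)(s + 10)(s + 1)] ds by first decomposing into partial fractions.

Cover-up: α = 1/36, β = 1/108, γ = -1/27. Decomposition: (1/36)/(s - 2) + (1/108)/(s + 10) - (1/27)/(s + 1). Integrate each term: (1/36) ln|(s - 2)| + (1/108) ln|(s + 10)| - (1/27) ln|(s + 1)| + C


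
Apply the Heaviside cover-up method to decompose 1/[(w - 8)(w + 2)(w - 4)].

Cover (w - 8), w=8: α = 1/[(8 + 2)(8 - 4)] = 1/40. Cover (w + 2), w=-2: β = 1/[(-2 - 8)(-2 - 4)] = 1/60. Cover (w - 4), w=4: γ = 1/[(4 - 8)(4 + 2)] = -1/24.
Result: (1/40)/(w - 8) + (1/60)/(w + 2) - (1/24)/(w - 4)


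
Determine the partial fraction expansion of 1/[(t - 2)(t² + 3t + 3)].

Cover-up at t = 2: α = 1/(2² + 3·2 + 3) = 1/13. Then β = -α = -1/13, γ = -α·(3 + 2) = -5/13
Result: (1/13)/(t - 2) - ((1/13)t + 5/13)/(t² + 3t + 3)


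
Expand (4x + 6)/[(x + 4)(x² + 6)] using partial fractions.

At x=-4: A = (4·(-4) + 6)/((-4)² + 6) = -5/11. B = -A = 5/11, C = 4 - (-4)·A = 24/11
Result: (-5/11)/(x + 4) + ((5/11)x + 24/11)/(x² + 6)


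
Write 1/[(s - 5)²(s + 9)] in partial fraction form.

Cover-up at s=-9: γ = 1/(-9 - 5)² = 1/196. Cover-up at s=5: β = 1/(5 + 9) = 1/14. Comparing s² coeff: α = -γ = -1/196
Result: (-1/196)/(s - 5) + (1/14)/(s - 5)² + (1/196)/(s + 9)


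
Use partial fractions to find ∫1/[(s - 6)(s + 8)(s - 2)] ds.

Cover-up: A = 1/56, B = 1/140, C = -1/40. Decomposition: (1/56)/(s - 6) + (1/140)/(s + 8) - (1/40)/(s - 2). Integrate each term: (1/56) ln|(s - 6)| + (1/140) ln|(s + 8)| - (1/40) ln|(s - 2)| + C


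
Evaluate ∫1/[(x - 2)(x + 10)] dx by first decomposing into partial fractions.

Decompose: 1/[(x - 2)(x + 10)] = (1/12)/(x - 2) - (1/12)/(x + 10). Integrate each term: (1/12) ln|(x - 2)| - (1/12) ln|(x + 10)| + C


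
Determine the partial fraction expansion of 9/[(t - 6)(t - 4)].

9/(t - 6)(t - 4) = P/(t - 6) + Q/(t - 4). P = 9/(6 - 4) = 9/2, Q = 9/(4 - 6) = -9/2
Result: (9/2)/(t - 6) - (9/2)/(t - 4)


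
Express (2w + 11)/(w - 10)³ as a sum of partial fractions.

(2w + 11) = α(w - 10)² + β(w - 10) + γ. At w = 10: γ = 2·10 + 11 = 31. Coefficients: α = 0, β = 2
Result: 2/(w - 10)² + 31/(w - 10)³


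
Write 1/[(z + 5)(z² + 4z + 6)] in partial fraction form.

Cover-up at z = -5: α = 1/((-5)² + 4·(-5) + 6) = 1/11. Then β = -α = -1/11, γ = -α·(4 - 5) = 1/11
Result: (1/11)/(z + 5) - ((1/11)z - 1/11)/(z² + 4z + 6)


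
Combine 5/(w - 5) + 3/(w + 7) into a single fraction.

Common denominator (w - 5)(w + 7). Numerator: 5(w + 7) + 3(w - 5) = (5w + 35) + (3w - 15) = 8w + 20
Result: (8w + 20)/[(w - 5)(w + 7)]


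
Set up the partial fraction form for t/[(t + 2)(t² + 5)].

Linear + irreducible quadratic: α/(t + 2) + (βt + γ)/(t² + 5)


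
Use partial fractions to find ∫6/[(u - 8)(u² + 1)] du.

Cover-up at u=8: P = 6/(8²+1) = 6/65. Coeff matching: Q = -6/65, R = -48/65. Decomposition: (6/65)/(u - 8) - ((6/65)u + 48/65)/(u² + 1). Integrate: linear → ln, quadratic → (1/2)ln + arctan: (6/65) ln|(u - 8)| - (3/65) ln(u² + 1) - (48/65) arctan(u) + C


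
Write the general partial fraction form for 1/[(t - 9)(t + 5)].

Distinct linear factors: α/(t - 9) + β/(t + 5)


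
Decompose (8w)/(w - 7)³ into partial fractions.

(8w) = A(w - 7)² + B(w - 7) + C. At w = 7: C = 8·7 + 0 = 56. Coefficients: A = 0, B = 8
Result: 8/(w - 7)² + 56/(w - 7)³


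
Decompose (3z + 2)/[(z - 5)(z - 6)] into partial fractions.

At z=5: P = (3·5 + 2)/(5 - 6) = -17. At z=6: Q = (3·6 + 2)/(6 - 5) = 20
Result: -17/(z - 5) + 20/(z - 6)


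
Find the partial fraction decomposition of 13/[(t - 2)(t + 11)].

13/(t - 2)(t + 11) = P/(t - 2) + Q/(t + 11). P = 13/(2 + 11) = 1, Q = 13/(-11 - 2) = -1
Result: 1/(t - 2) - 1/(t + 11)


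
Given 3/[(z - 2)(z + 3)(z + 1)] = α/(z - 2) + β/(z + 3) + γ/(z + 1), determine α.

Cover-up at z = 2: α = 3/[(2 + 3)(2 + 1)] = 3/[(5)(3)] = 3/15 = 1/5


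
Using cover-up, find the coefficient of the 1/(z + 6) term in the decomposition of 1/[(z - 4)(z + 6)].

Cover (z + 6), set z=-6: 1/((z - 4) at z=-6) = 1/(-10) = -1/10


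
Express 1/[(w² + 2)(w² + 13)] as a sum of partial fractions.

Coefficient matching gives A = C = 0, B = 1/(13-2) = 1/11, D = -B = -1/11
Result: (1/11)/(w² + 2) - (1/11)/(w² + 13)


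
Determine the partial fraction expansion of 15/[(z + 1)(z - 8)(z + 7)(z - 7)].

Using Heaviside cover-up: (5/144)/(z + 1) + (1/9)/(z - 8) - (1/84)/(z + 7) - (15/112)/(z - 7)


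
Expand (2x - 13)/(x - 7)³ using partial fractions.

(2x - 13) = A(x - 7)² + B(x - 7) + C. At x = 7: C = 2·7 - 13 = 1. Coefficients: A = 0, B = 2
Result: 2/(x - 7)² + 1/(x - 7)³


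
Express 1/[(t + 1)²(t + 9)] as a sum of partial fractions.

Cover-up at t=-9: C = 1/(-9 + 1)² = 1/64. Cover-up at t=-1: B = 1/(-1 + 9) = 1/8. Comparing t² coeff: A = -C = -1/64
Result: (-1/64)/(t + 1) + (1/8)/(t + 1)² + (1/64)/(t + 9)


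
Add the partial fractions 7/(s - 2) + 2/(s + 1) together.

Common denominator (s - 2)(s + 1). Numerator: 7(s + 1) + 2(s - 2) = (7s + 7) + (2s - 4) = 9s + 3
Result: (9s + 3)/[(s - 2)(s + 1)]


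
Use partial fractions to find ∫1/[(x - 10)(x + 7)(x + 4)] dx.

Cover-up: A = 1/238, B = 1/51, C = -1/42. Decomposition: (1/238)/(x - 10) + (1/51)/(x + 7) - (1/42)/(x + 4). Integrate each term: (1/238) ln|(x - 10)| + (1/51) ln|(x + 7)| - (1/42) ln|(x + 4)| + C


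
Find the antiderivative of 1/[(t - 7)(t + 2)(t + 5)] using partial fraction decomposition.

Cover-up: A = 1/108, B = -1/27, C = 1/36. Decomposition: (1/108)/(t - 7) - (1/27)/(t + 2) + (1/36)/(t + 5). Integrate each term: (1/108) ln|(t - 7)| - (1/27) ln|(t + 2)| + (1/36) ln|(t + 5)| + C


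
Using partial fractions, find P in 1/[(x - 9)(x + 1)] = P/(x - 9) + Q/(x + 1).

Cover-up at x = 9: P = 1/(9 + 1) = 1/10


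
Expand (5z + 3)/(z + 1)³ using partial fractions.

(5z + 3) = A(z + 1)² + B(z + 1) + C. At z = -1: C = 5·(-1) + 3 = -2. Coefficients: A = 0, B = 5
Result: 5/(z + 1)² - 2/(z + 1)³


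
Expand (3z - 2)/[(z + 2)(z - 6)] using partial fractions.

At z=-2: A = (3·(-2) - 2)/(-2 - 6) = 1. At z=6: B = (3·6 - 2)/(6 + 2) = 2
Result: 1/(z + 2) + 2/(z - 6)


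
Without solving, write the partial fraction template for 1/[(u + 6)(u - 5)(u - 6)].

Three distinct linear factors: P/(u + 6) + Q/(u - 5) + R/(u - 6)


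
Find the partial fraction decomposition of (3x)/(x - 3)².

(3x) = A(x - 3) + B. At x = 3: B = 3·3 + 0 = 9. Coeff of x: A = 3
Result: 3/(x - 3) + 9/(x - 3)²


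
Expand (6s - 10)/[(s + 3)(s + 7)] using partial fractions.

At s=-3: P = (6·(-3) - 10)/(-3 + 7) = -7. At s=-7: Q = (6·(-7) - 10)/(-7 + 3) = 13
Result: -7/(s + 3) + 13/(s + 7)


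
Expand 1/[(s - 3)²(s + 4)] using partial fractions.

Cover-up at s=-4: γ = 1/(-4 - 3)² = 1/49. Cover-up at s=3: β = 1/(3 + 4) = 1/7. Comparing s² coeff: α = -γ = -1/49
Result: (-1/49)/(s - 3) + (1/7)/(s - 3)² + (1/49)/(s + 4)


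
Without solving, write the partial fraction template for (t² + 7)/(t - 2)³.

Repeated linear factor (power 3): A/(t - 2) + B/(t - 2)² + C/(t - 2)³


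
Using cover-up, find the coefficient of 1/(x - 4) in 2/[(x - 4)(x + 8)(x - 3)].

Cover (x - 4), set x=4: 2/[(4 + 8)(4 - 3)] = 1/6


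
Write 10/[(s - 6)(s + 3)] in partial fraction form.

10/(s - 6)(s + 3) = A/(s - 6) + B/(s + 3). A = 10/(6 + 3) = 10/9, B = 10/(-3 - 6) = -10/9
Result: (10/9)/(s - 6) - (10/9)/(s + 3)


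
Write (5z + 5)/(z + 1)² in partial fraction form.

(5z + 5) = P(z + 1) + Q. At z = -1: Q = 5·(-1) + 5 = 0. Coeff of z: P = 5
Result: 5/(z + 1)


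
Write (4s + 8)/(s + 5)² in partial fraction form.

(4s + 8) = A(s + 5) + B. At s = -5: B = 4·(-5) + 8 = -12. Coeff of s: A = 4
Result: 4/(s + 5) - 12/(s + 5)²


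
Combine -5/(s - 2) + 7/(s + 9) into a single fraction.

Common denominator (s - 2)(s + 9). Numerator: -5(s + 9) + 7(s - 2) = (-5s - 45) + (7s - 14) = 2s - 59
Result: (2s - 59)/[(s - 2)(s + 9)]


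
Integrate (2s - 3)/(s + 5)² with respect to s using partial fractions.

Decompose: P = 2, Q = 2·(-5) - 3 = -13, so (2s - 3)/(s + 5)² = 2/(s + 5) - 13/(s + 5)². Integrate: ∫ P/(s + 5) ds = 2 ln|(s + 5)|; ∫ Q/(s + 5)² ds = 13/(s + 5). Sum: 2 ln|(s + 5)| + 13/(s + 5) + C


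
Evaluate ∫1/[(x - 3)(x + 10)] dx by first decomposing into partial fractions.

Decompose: 1/[(x - 3)(x + 10)] = (1/13)/(x - 3) - (1/13)/(x + 10). Integrate each term: (1/13) ln|(x - 3)| - (1/13) ln|(x + 10)| + C


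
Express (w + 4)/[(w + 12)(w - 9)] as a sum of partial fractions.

At w=-12: α = (1·(-12) + 4)/(-12 - 9) = 8/21. At w=9: β = (1·9 + 4)/(9 + 12) = 13/21
Result: (8/21)/(w + 12) + (13/21)/(w - 9)


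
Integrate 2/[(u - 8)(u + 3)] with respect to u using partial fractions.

Decompose: 2/[(u - 8)(u + 3)] = (2/11)/(u - 8) - (2/11)/(u + 3). Integrate each term: (2/11) ln|(u - 8)| - (2/11) ln|(u + 3)| + C


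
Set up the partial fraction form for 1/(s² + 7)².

Repeated quadratic factor: (αs + β)/(s² + 7) + (γs + δ)/(s² + 7)²


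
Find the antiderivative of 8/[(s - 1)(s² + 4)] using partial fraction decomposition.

Cover-up at s=1: P = 8/(1²+4) = 8/5. Coeff matching: Q = -8/5, R = -8/5. Decomposition: (8/5)/(s - 1) - ((8/5)s + 8/5)/(s² + 4). Integrate: linear → ln, quadratic → (1/2)ln + arctan: (8/5) ln|(s - 1)| - (4/5) ln(s² + 4) - (4/5) arctan(s/2) + C


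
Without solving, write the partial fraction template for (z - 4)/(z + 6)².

Repeated linear factor: α/(z + 6) + β/(z + 6)²


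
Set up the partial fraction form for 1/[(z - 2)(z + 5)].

Distinct linear factors: α/(z - 2) + β/(z + 5)


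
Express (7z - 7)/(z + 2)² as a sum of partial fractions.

(7z - 7) = A(z + 2) + B. At z = -2: B = 7·(-2) - 7 = -21. Coeff of z: A = 7
Result: 7/(z + 2) - 21/(z + 2)²


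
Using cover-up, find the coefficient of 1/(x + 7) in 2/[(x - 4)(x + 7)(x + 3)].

Cover (x + 7), set x=-7: 2/[(-7 - 4)(-7 + 3)] = 1/22


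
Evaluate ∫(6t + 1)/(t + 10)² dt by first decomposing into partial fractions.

Decompose: P = 6, Q = 6·(-10) + 1 = -59, so (6t + 1)/(t + 10)² = 6/(t + 10) - 59/(t + 10)². Integrate: ∫ P/(t + 10) dt = 6 ln|(t + 10)|; ∫ Q/(t + 10)² dt = 59/(t + 10). Sum: 6 ln|(t + 10)| + 59/(t + 10) + C


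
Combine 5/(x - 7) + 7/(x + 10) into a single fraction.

Common denominator (x - 7)(x + 10). Numerator: 5(x + 10) + 7(x - 7) = (5x + 50) + (7x - 49) = 12x + 1
Result: (12x + 1)/[(x - 7)(x + 10)]


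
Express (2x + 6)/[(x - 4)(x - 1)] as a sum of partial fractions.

At x=4: P = (2·4 + 6)/(4 - 1) = 14/3. At x=1: Q = (2·1 + 6)/(1 - 4) = -8/3
Result: (14/3)/(x - 4) - (8/3)/(x - 1)


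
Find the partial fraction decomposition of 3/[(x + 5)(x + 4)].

3/(x + 5)(x + 4) = P/(x + 5) + Q/(x + 4). P = 3/(-5 + 4) = -3, Q = 3/(-4 + 5) = 3
Result: -3/(x + 5) + 3/(x + 4)


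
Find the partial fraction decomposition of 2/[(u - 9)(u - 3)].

2/(u - 9)(u - 3) = A/(u - 9) + B/(u - 3). A = 2/(9 - 3) = 1/3, B = 2/(3 - 9) = -1/3
Result: (1/3)/(u - 9) - (1/3)/(u - 3)


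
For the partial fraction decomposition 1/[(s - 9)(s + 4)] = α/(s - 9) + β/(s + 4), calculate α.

Cover-up at s = 9: α = 1/(9 + 4) = 1/13


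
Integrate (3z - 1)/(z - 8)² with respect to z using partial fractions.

Decompose: P = 3, Q = 3·8 - 1 = 23, so (3z - 1)/(z - 8)² = 3/(z - 8) + 23/(z - 8)². Integrate: ∫ P/(z - 8) dz = 3 ln|(z - 8)|; ∫ Q/(z - 8)² dz = -23/(z - 8). Sum: 3 ln|(z - 8)| - 23/(z - 8) + C


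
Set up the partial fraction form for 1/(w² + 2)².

Repeated quadratic factor: (Aw + B)/(w² + 2) + (Cw + D)/(w² + 2)²


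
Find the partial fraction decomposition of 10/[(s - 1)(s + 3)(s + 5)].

Using cover-up method: P = 5/12, Q = -5/4, R = 5/6
Result: (5/12)/(s - 1) - (5/4)/(s + 3) + (5/6)/(s + 5)


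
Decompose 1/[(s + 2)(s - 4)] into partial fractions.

1/(s + 2)(s - 4) = α/(s + 2) + β/(s - 4). α = 1/(-2 - 4) = -1/6, β = 1/(4 + 2) = 1/6
Result: (-1/6)/(s + 2) + (1/6)/(s - 4)


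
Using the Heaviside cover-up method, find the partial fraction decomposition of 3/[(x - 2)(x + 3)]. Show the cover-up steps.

Cover (x - 2): set x=2, get P = 3/(2 + 3) = 3/5. Cover (x + 3): set x=-3, get Q = 3/(-3 - 2) = -3/5.
Result: (3/5)/(x - 2) - (3/5)/(x + 3)


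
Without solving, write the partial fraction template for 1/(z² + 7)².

Repeated quadratic factor: (Pz + Q)/(z² + 7) + (Rz + S)/(z² + 7)²


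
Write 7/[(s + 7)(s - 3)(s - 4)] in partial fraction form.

Using cover-up method: P = 7/110, Q = -7/10, R = 7/11
Result: (7/110)/(s + 7) - (7/10)/(s - 3) + (7/11)/(s - 4)


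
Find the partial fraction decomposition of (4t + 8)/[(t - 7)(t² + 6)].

At t=7: α = (4·7 + 8)/(7² + 6) = 36/55. β = -α = -36/55, γ = 4 - 7·α = -32/55
Result: (36/55)/(t - 7) - ((36/55)t + 32/55)/(t² + 6)


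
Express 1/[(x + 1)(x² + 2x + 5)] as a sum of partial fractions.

Cover-up at x = -1: α = 1/((-1)² + 2·(-1) + 5) = 1/4. Then β = -α = -1/4, γ = -α·(2 - 1) = -1/4
Result: (1/4)/(x + 1) - ((1/4)x + 1/4)/(x² + 2x + 5)


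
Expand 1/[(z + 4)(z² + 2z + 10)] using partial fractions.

Cover-up at z = -4: α = 1/((-4)² + 2·(-4) + 10) = 1/18. Then β = -α = -1/18, γ = -α·(2 - 4) = 1/9
Result: (1/18)/(z + 4) - ((1/18)z - 1/9)/(z² + 2z + 10)
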